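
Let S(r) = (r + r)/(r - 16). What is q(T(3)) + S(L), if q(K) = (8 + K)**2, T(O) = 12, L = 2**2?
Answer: 1198/3 ≈ 399.33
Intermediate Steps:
L = 4
S(r) = 2*r/(-16 + r) (S(r) = (2*r)/(-16 + r) = 2*r/(-16 + r))
q(T(3)) + S(L) = (8 + 12)**2 + 2*4/(-16 + 4) = 20**2 + 2*4/(-12) = 400 + 2*4*(-1/12) = 400 - 2/3 = 1198/3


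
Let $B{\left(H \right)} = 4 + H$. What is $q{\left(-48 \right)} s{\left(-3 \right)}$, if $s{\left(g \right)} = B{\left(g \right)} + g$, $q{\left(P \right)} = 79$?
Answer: $-158$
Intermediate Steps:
$s{\left(g \right)} = 4 + 2 g$ ($s{\left(g \right)} = \left(4 + g\right) + g = 4 + 2 g$)
$q{\left(-48 \right)} s{\left(-3 \right)} = 79 \left(4 + 2 \left(-3\right)\right) = 79 \left(4 - 6\right) = 79 \left(-2\right) = -158$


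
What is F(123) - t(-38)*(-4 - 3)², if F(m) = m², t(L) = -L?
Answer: 13267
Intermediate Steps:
F(123) - t(-38)*(-4 - 3)² = 123² - (-1*(-38))*(-4 - 3)² = 15129 - 38*(-7)² = 15129 - 38*49 = 15129 - 1*1862 = 15129 - 1862 = 13267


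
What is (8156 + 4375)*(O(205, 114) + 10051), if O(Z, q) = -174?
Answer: 123768687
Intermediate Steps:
(8156 + 4375)*(O(205, 114) + 10051) = (8156 + 4375)*(-174 + 10051) = 12531*9877 = 123768687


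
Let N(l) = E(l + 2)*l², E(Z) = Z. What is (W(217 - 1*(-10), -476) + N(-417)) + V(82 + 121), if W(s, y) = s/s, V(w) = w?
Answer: -72163731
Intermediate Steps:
W(s, y) = 1
N(l) = l²*(2 + l) (N(l) = (l + 2)*l² = (2 + l)*l² = l²*(2 + l))
(W(217 - 1*(-10), -476) + N(-417)) + V(82 + 121) = (1 + (-417)²*(2 - 417)) + (82 + 121) = (1 + 173889*(-415)) + 203 = (1 - 72163935) + 203 = -72163934 + 203 = -72163731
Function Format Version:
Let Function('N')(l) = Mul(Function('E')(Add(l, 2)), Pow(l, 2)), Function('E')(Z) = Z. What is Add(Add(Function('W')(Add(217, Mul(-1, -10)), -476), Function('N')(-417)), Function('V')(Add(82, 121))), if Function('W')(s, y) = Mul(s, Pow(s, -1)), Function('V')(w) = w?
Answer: -72163731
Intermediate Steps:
Function('W')(s, y) = 1
Function('N')(l) = Mul(Pow(l, 2), Add(2, l)) (Function('N')(l) = Mul(Add(l, 2), Pow(l, 2)) = Mul(Add(2, l), Pow(l, 2)) = Mul(Pow(l, 2), Add(2, l)))
Add(Add(Function('W')(Add(217, Mul(-1, -10)), -476), Function('N')(-417)), Function('V')(Add(82, 121))) = Add(Add(1, Mul(Pow(-417, 2), Add(2, -417))), Add(82, 121)) = Add(Add(1, Mul(173889, -415)), 203) = Add(Add(1, -72163935), 203) = Add(-72163934, 203) = -72163731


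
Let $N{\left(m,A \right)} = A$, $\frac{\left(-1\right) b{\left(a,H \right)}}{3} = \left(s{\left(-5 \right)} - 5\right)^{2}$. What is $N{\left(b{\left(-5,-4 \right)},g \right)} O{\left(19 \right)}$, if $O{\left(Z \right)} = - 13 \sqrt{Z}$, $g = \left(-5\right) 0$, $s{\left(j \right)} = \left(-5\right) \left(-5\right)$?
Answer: $0$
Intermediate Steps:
$s{\left(j \right)} = 25$
$g = 0$
$b{\left(a,H \right)} = -1200$ ($b{\left(a,H \right)} = - 3 \left(25 - 5\right)^{2} = - 3 \cdot 20^{2} = \left(-3\right) 400 = -1200$)
$N{\left(b{\left(-5,-4 \right)},g \right)} O{\left(19 \right)} = 0 \left(- 13 \sqrt{19}\right) = 0$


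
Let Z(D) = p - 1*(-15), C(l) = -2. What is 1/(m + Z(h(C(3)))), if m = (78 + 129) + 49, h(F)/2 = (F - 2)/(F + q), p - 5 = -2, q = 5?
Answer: 1/274 ≈ 0.0036496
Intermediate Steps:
p = 3 (p = 5 - 2 = 3)
h(F) = 2*(-2 + F)/(5 + F) (h(F) = 2*((F - 2)/(F + 5)) = 2*((-2 + F)/(5 + F)) = 2*(-2 + F)/(5 + F))
Z(D) = 18 (Z(D) = 3 - 1*(-15) = 3 + 15 = 18)
m = 256 (m = 207 + 49 = 256)
1/(m + Z(h(C(3)))) = 1/(256 + 18) = 1/274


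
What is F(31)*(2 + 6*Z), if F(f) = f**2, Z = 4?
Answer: 24986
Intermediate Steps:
F(31)*(2 + 6*Z) = 31**2*(2 + 6*4) = 961*(2 + 24) = 961*26 = 24986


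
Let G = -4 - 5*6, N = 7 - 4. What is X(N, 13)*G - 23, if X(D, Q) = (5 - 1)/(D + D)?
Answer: -137/3 ≈ -45.667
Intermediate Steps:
N = 3
G = -34 (G = -4 - 30 = -34)
X(D, Q) = 2/D (X(D, Q) = 4/((2*D)) = 4*(1/(2*D)) = 2/D)
X(N, 13)*G - 23 = (2/3)*(-34) - 23 = (2*(⅓))*(-34) - 23 = (⅔)*(-34) - 23 = -68/3 - 23 = -137/3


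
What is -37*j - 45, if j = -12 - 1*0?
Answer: 399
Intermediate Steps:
j = -12 (j = -12 + 0 = -12)
-37*j - 45 = -37*(-12) - 45 = 444 - 45 = 399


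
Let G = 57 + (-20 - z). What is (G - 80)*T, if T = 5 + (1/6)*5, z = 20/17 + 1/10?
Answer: -17563/68 ≈ -258.28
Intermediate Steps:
z = 217/170 (z = 20*(1/17) + 1*(⅒) = 20/17 + ⅒ = 217/170 ≈ 1.2765)
T = 35/6 (T = 5 + (1*(⅙))*5 = 5 + (⅙)*5 = 5 + ⅚ = 35/6 ≈ 5.8333)
G = 6073/170 (G = 57 + (-20 - 1*217/170) = 57 + (-20 - 217/170) = 57 - 3617/170 = 6073/170 ≈ 35.724)
(G - 80)*T = (6073/170 - 80)*(35/6) = -7527/170*35/6 = -17563/68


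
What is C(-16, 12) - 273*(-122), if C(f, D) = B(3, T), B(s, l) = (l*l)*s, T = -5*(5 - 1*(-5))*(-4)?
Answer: 153306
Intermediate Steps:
T = 200 (T = -5*(5 + 5)*(-4) = -5*10*(-4) = -50*(-4) = 200)
B(s, l) = s*l**2 (B(s, l) = l**2*s = s*l**2)
C(f, D) = 120000 (C(f, D) = 3*200**2 = 3*40000 = 120000)
C(-16, 12) - 273*(-122) = 120000 - 273*(-122) = 120000 + 33306 = 153306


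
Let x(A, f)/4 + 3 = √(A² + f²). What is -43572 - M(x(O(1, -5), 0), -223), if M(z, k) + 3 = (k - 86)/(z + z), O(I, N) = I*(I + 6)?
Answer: -1393899/32 ≈ -43559.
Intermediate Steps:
O(I, N) = I*(6 + I)
x(A, f) = -12 + 4*√(A² + f²)
M(z, k) = -3 + (-86 + k)/(2*z) (M(z, k) = -3 + (k - 86)/(z + z) = -3 + (-86 + k)/((2*z)) = -3 + (-86 + k)*(1/(2*z)) = -3 + (-86 + k)/(2*z))
-43572 - M(x(O(1, -5), 0), -223) = -43572 - (-86 - 223 - 6*(-12 + 4*√((1*(6 + 1))² + 0²)))/(2*(-12 + 4*√((1*(6 + 1))² + 0²))) = -43572 - (-86 - 223 - 6*(-12 + 4*√((1*7)² + 0)))/(2*(-12 + 4*√((1*7)² + 0))) = -43572 - (-86 - 223 - 6*(-12 + 4*√(7² + 0)))/(2*(-12 + 4*√(7² + 0))) = -43572 - (-86 - 223 - 6*(-12 + 4*√(49 + 0)))/(2*(-12 + 4*√(49 + 0))) = -43572 - (-86 - 223 - 6*(-12 + 4*√49))/(2*(-12 + 4*√49)) = -43572 - (-86 - 223 - 6*(-12 + 4*7))/(2*(-12 + 4*7)) = -43572 - (-86 - 223 - 6*(-12 + 28))/(2*(-12 + 28)) = -43572 - (-86 - 223 - 6*16)/(2*16) = -43572 - (-86 - 223 - 96)/(2*16) = -43572 - (-405)/(2*16) = -43572 - 1*(-405/32) = -43572 + 405/32 = -1393899/32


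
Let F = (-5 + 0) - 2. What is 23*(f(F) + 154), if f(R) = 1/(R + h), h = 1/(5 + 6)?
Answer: 268939/76 ≈ 3538.7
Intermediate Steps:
h = 1/11 ≈ 0.090909
F = -7 (F = -5 - 2 = -7)
f(R) = 1/(1/11 + R) (f(R) = 1/(R + 1/11) = 1/(1/11 + R))
23*(f(F) + 154) = 23*(11/(1 + 11*(-7)) + 154) = 23*(11/(1 - 77) + 154) = 23*(11/(-76) + 154) = 23*(11*(-1/76) + 154) = 23*(-11/76 + 154) = 23*(11693/76) = 268939/76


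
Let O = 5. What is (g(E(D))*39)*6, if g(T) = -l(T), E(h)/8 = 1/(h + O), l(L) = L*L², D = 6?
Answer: -119808/1331 ≈ -90.014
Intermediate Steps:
l(L) = L³
E(h) = 8/(5 + h) (E(h) = 8/(h + 5) = 8/(5 + h))
g(T) = -T³
(g(E(D))*39)*6 = (-(8/(5 + 6))³*39)*6 = (-(8/11)³*39)*6 = (-1*512/1331*39)*6 = -512/1331*39*6 = -19968/1331*6 = -119808/1331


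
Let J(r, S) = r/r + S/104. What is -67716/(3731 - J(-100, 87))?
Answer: -7042464/387833 ≈ -18.159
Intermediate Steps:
J(r, S) = 1 + S/104 (J(r, S) = 1 + S*(1/104) = 1 + S/104)
-67716/(3731 - J(-100, 87)) = -67716/(3731 - (1 + (1/104)*87)) = -67716/(3731 - (1 + 87/104)) = -67716/(3731 - 1*191/104) = -67716/(3731 - 191/104) = -67716/387833/104 = -67716*104/387833 = -7042464/387833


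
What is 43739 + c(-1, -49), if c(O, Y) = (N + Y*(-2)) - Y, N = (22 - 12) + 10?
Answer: 43906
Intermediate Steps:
N = 20 (N = 10 + 10 = 20)
c(O, Y) = 20 - 3*Y (c(O, Y) = (20 + Y*(-2)) - Y = (20 - 2*Y) - Y = 20 - 3*Y)
43739 + c(-1, -49) = 43739 + (20 - 3*(-49)) = 43739 + (20 + 147) = 43739 + 167 = 43906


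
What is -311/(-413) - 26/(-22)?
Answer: 8790/4543 ≈ 1.9348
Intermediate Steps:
-311/(-413) - 26/(-22) = -311*(-1/413) - 26*(-1/22) = 311/413 + 13/11 = 8790/4543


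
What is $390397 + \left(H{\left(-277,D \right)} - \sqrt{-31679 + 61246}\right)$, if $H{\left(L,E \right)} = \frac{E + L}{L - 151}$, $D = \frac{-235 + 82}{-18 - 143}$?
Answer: $\frac{6725380230}{17227} - \sqrt{29567} \approx 3.9023 \cdot 10^{5}$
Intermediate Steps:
$D = \frac{153}{161}$ ($D = - \frac{153}{-161} = \left(-153\right) \left(- \frac{1}{161}\right) = \frac{153}{161} \approx 0.95031$)
$H{\left(L,E \right)} = \frac{E + L}{-151 + L}$
$390397 + \left(H{\left(-277,D \right)} - \sqrt{-31679 + 61246}\right) = 390397 + \left(\frac{\frac{153}{161} - 277}{-151 - 277} - \sqrt{-31679 + 61246}\right) = 390397 - \left(\sqrt{29567} - \frac{1}{-428} \left(- \frac{44444}{161}\right)\right) = 390397 - \left(- \frac{11111}{17227} + \sqrt{29567}\right) = 390397 + \left(\frac{11111}{17227} - \sqrt{29567}\right) = \frac{6725380230}{17227} - \sqrt{29567}$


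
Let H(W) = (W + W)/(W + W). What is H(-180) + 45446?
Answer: 45447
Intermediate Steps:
H(W) = 1 (H(W) = (2*W)/((2*W)) = (2*W)*(1/(2*W)) = 1)
H(-180) + 45446 = 1 + 45446 = 45447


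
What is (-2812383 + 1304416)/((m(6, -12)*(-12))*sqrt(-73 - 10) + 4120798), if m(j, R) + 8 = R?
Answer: -3107013698833/8490490468802 + 90478020*I*sqrt(83)/4245245234401 ≈ -0.36594 + 0.00019417*I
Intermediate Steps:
m(j, R) = -8 + R
(-2812383 + 1304416)/((m(6, -12)*(-12))*sqrt(-73 - 10) + 4120798) = (-2812383 + 1304416)/(((-8 - 12)*(-12))*sqrt(-73 - 10) + 4120798) = -1507967/((-20*(-12))*sqrt(-83) + 4120798) = -1507967/(240*(I*sqrt(83)) + 4120798) = -1507967/(240*I*sqrt(83) + 4120798) = -1507967/(4120798 + 240*I*sqrt(83))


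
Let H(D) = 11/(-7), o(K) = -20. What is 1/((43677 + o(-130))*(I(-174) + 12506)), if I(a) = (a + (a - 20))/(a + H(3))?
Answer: 1229/671115049650 ≈ 1.8313e-9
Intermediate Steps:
H(D) = -11/7 (H(D) = 11*(-1/7) = -11/7)
I(a) = (-20 + 2*a)/(-11/7 + a) (I(a) = (a + (a - 20))/(a - 11/7) = (a + (-20 + a))/(-11/7 + a) = (-20 + 2*a)/(-11/7 + a))
1/((43677 + o(-130))*(I(-174) + 12506)) = 1/((43677 - 20)*(14*(-10 - 174)/(-11 + 7*(-174)) + 12506)) = 1/(43657*(14*(-184)/(-11 - 1218) + 12506)) = 1/(43657*(14*(-184)/(-1229) + 12506)) = 1/(43657*(14*(-1/1229)*(-184) + 12506)) = 1/(43657*(2576/1229 + 12506)) = 1/(43657*(15372450/1229)) = 1/(671115049650/1229) = 1229/671115049650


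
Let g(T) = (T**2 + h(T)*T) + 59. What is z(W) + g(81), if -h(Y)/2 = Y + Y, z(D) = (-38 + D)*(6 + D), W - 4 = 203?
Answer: 16373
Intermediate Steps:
W = 207 (W = 4 + 203 = 207)
h(Y) = -4*Y (h(Y) = -2*(Y + Y) = -4*Y)
g(T) = 59 - 3*T**2 (g(T) = (T**2 + (-4*T)*T) + 59 = (T**2 - 4*T**2) + 59 = -3*T**2 + 59 = 59 - 3*T**2)
z(W) + g(81) = (-228 + 207**2 - 32*207) + (59 - 3*81**2) = (-228 + 42849 - 6624) + (59 - 3*6561) = 35997 + (59 - 19683) = 35997 - 19624 = 16373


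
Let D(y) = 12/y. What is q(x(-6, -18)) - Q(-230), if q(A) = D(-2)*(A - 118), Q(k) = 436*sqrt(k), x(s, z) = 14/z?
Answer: 2138/3 - 436*I*sqrt(230) ≈ 712.67 - 6612.3*I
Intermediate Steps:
q(A) = 708 - 6*A (q(A) = (12/(-2))*(A - 118) = (12*(-1/2))*(-118 + A) = -6*(-118 + A) = 708 - 6*A)
q(x(-6, -18)) - Q(-230) = (708 - 84/(-18)) - 436*sqrt(-230) = (708 - 84*(-1)/18) - 436*I*sqrt(230) = (708 - 6*(-7/9)) - 436*I*sqrt(230) = (708 + 14/3) - 436*I*sqrt(230) = 2138/3 - 436*I*sqrt(230)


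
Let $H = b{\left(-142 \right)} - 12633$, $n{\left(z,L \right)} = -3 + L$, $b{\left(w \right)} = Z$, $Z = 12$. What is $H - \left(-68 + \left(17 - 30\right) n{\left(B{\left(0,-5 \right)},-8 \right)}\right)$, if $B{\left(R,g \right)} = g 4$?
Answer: $-12696$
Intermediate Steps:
$B{\left(R,g \right)} = 4 g$
$b{\left(w \right)} = 12$
$H = -12621$ ($H = 12 - 12633 = -12621$)
$H - \left(-68 + \left(17 - 30\right) n{\left(B{\left(0,-5 \right)},-8 \right)}\right) = -12621 - \left(-68 + \left(17 - 30\right) \left(-3 - 8\right)\right) = -12621 - \left(-68 + \left(17 - 30\right) \left(-11\right)\right) = -12621 - \left(-68 - -143\right) = -12621 - \left(-68 + 143\right) = -12621 - 75 = -12696$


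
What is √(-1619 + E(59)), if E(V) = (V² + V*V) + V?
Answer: √5402 ≈ 73.498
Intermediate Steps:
E(V) = V + 2*V² (E(V) = (V² + V²) + V = 2*V² + V = V + 2*V²)
√(-1619 + E(59)) = √(-1619 + 59*(1 + 2*59)) = √(-1619 + 59*(1 + 118)) = √(-1619 + 59*119) = √(-1619 + 7021) = √5402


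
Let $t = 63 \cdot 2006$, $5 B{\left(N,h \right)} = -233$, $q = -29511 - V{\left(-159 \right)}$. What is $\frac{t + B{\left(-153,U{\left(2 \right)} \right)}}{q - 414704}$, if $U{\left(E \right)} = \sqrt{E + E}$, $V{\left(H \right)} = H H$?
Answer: $- \frac{631657}{2347480} \approx -0.26908$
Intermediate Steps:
$V{\left(H \right)} = H^{2}$
$q = -54792$ ($q = -29511 - \left(-159\right)^{2} = -29511 - 25281 = -54792$)
$U{\left(E \right)} = \sqrt{2} \sqrt{E}$ ($U{\left(E \right)} = \sqrt{2 E} = \sqrt{2} \sqrt{E}$)
$B{\left(N,h \right)} = - \frac{233}{5}$ ($B{\left(N,h \right)} = \frac{1}{5} \left(-233\right) = - \frac{233}{5}$)
$t = 126378$
$\frac{t + B{\left(-153,U{\left(2 \right)} \right)}}{q - 414704} = \frac{126378 - \frac{233}{5}}{-54792 - 414704} = \frac{631657}{5 \left(-469496\right)} = \frac{631657}{5} \left(- \frac{1}{469496}\right) = - \frac{631657}{2347480}$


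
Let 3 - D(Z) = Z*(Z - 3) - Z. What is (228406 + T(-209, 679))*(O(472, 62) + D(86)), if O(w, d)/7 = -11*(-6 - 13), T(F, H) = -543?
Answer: -1272842718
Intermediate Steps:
O(w, d) = 1463 (O(w, d) = 7*(-11*(-6 - 13)) = 7*(-11*(-19)) = 7*209 = 1463)
D(Z) = 3 + Z - Z*(-3 + Z) (D(Z) = 3 - (Z*(Z - 3) - Z) = 3 - (Z*(-3 + Z) - Z) = 3 - (-Z + Z*(-3 + Z)) = 3 + (Z - Z*(-3 + Z)) = 3 + Z - Z*(-3 + Z))
(228406 + T(-209, 679))*(O(472, 62) + D(86)) = (228406 - 543)*(1463 + (3 - 1*86**2 + 4*86)) = 227863*(1463 + (3 - 1*7396 + 344)) = 227863*(1463 + (3 - 7396 + 344)) = 227863*(1463 - 7049) = 227863*(-5586) = -1272842718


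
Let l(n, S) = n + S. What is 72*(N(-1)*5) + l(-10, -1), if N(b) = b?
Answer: -371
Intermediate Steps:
l(n, S) = S + n
72*(N(-1)*5) + l(-10, -1) = 72*(-1*5) + (-1 - 10) = 72*(-5) - 11 = -360 - 11 = -371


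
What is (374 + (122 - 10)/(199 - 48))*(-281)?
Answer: -15900666/151 ≈ -1.0530e+5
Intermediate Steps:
(374 + (122 - 10)/(199 - 48))*(-281) = (374 + 112/151)*(-281) = (56586/151)*(-281) = -15900666/151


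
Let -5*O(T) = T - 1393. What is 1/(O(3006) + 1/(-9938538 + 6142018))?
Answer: -3796520/1224757353 ≈ -0.0030998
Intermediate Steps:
O(T) = 1393/5 - T/5 (O(T) = -(T - 1393)/5 = -(-1393 + T)/5 = 1393/5 - T/5)
1/(O(3006) + 1/(-9938538 + 6142018)) = 1/((1393/5 - ⅕*3006) + 1/(-9938538 + 6142018)) = 1/((1393/5 - 3006/5) + 1/(-3796520)) = 1/(-1613/5 - 1/3796520) = 1/(-1224757353/3796520) = -3796520/1224757353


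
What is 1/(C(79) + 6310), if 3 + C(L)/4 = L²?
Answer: 1/31262 ≈ 3.1988e-5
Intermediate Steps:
C(L) = -12 + 4*L²
1/(C(79) + 6310) = 1/((-12 + 4*79²) + 6310) = 1/((-12 + 4*6241) + 6310) = 1/((-12 + 24964) + 6310) = 1/(24952 + 6310) = 1/31262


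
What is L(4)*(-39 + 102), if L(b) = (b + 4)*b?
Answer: 2016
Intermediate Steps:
L(b) = b*(4 + b) (L(b) = (4 + b)*b = b*(4 + b))
L(4)*(-39 + 102) = (4*(4 + 4))*(-39 + 102) = (4*8)*63 = 32*63 = 2016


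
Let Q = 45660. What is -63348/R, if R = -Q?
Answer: 5279/3805 ≈ 1.3874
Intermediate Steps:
R = -45660 (R = -1*45660 = -45660)
-63348/R = -63348/(-45660) = -63348*(-1/45660) = 5279/3805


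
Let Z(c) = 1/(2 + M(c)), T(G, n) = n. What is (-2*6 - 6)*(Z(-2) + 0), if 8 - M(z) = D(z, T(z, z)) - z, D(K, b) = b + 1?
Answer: -2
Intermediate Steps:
D(K, b) = 1 + b
M(z) = 7 (M(z) = 8 - ((1 + z) - z) = 8 - 1*1 = 8 - 1 = 7)
Z(c) = 1/9 (Z(c) = 1/(2 + 7) = 1/9)
(-2*6 - 6)*(Z(-2) + 0) = (-2*6 - 6)*(1/9 + 0) = (-12 - 6)*(1/9) = -18*1/9 = -2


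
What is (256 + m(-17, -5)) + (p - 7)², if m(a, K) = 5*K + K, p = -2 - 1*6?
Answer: 451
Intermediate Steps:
p = -8 (p = -2 - 6 = -8)
m(a, K) = 6*K
(256 + m(-17, -5)) + (p - 7)² = (256 + 6*(-5)) + (-8 - 7)² = (256 - 30) + (-15)² = 226 + 225 = 451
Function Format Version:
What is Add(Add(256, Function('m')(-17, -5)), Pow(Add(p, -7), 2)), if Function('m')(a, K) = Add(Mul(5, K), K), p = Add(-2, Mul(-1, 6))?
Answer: 451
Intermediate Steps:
p = -8 (p = Add(-2, -6) = -8)
Function('m')(a, K) = Mul(6, K)
Add(Add(256, Function('m')(-17, -5)), Pow(Add(p, -7), 2)) = Add(Add(256, Mul(6, -5)), Pow(Add(-8, -7), 2)) = Add(Add(256, -30), Pow(-15, 2)) = Add(226, 225) = 451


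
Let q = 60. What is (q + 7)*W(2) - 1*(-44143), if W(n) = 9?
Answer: 44746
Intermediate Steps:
(q + 7)*W(2) - 1*(-44143) = (60 + 7)*9 - 1*(-44143) = 67*9 + 44143 = 603 + 44143 = 44746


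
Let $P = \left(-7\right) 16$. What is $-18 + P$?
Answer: $-130$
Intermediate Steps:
$P = -112$
$-18 + P = -18 - 112 = -130$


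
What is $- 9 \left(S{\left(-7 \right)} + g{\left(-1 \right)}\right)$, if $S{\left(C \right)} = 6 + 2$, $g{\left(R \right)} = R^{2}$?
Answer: $-81$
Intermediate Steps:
$S{\left(C \right)} = 8$
$- 9 \left(S{\left(-7 \right)} + g{\left(-1 \right)}\right) = - 9 \left(8 + \left(-1\right)^{2}\right) = - 9 \left(8 + 1\right) = \left(-9\right) 9 = -81$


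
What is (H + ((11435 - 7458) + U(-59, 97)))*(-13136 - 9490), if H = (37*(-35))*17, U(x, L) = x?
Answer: 409462722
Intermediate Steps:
H = -22015 (H = -1295*17 = -22015)
(H + ((11435 - 7458) + U(-59, 97)))*(-13136 - 9490) = (-22015 + ((11435 - 7458) - 59))*(-13136 - 9490) = (-22015 + (3977 - 59))*(-22626) = (-22015 + 3918)*(-22626) = -18097*(-22626) = 409462722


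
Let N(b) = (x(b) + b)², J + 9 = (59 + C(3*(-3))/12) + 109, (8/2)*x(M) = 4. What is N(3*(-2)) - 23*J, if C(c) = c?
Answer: -14459/4 ≈ -3614.8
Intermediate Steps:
x(M) = 1 (x(M) = (¼)*4 = 1)
J = 633/4 (J = -9 + ((59 + (3*(-3))/12) + 109) = -9 + ((59 - 9*1/12) + 109) = -9 + ((59 - ¾) + 109) = -9 + (233/4 + 109) = -9 + 669/4 = 633/4 ≈ 158.25)
N(b) = (1 + b)²
N(3*(-2)) - 23*J = (1 + 3*(-2))² - 23*633/4 = (1 - 6)² - 14559/4 = (-5)² - 14559/4 = 25 - 14559/4 = -14459/4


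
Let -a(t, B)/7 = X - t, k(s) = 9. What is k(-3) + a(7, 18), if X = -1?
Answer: 65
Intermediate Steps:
a(t, B) = 7 + 7*t (a(t, B) = -7*(-1 - t) = 7 + 7*t)
k(-3) + a(7, 18) = 9 + (7 + 7*7) = 9 + (7 + 49) = 9 + 56 = 65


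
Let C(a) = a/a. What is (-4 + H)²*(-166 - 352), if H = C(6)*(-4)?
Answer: -33152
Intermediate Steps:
C(a) = 1
H = -4 (H = 1*(-4) = -4)
(-4 + H)²*(-166 - 352) = (-4 - 4)²*(-166 - 352) = (-8)²*(-518) = 64*(-518) = -33152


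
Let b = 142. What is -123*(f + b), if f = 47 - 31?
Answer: -19434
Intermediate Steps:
f = 16
-123*(f + b) = -123*(16 + 142) = -123*158 = -19434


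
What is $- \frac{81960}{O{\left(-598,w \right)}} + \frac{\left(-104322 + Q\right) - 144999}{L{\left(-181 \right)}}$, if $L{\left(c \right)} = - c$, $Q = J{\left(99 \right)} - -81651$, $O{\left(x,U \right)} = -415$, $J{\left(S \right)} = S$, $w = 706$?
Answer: $- \frac{10941441}{15023} \approx -728.31$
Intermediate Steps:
$Q = 81750$ ($Q = 99 - -81651 = 99 + 81651 = 81750$)
$- \frac{81960}{O{\left(-598,w \right)}} + \frac{\left(-104322 + Q\right) - 144999}{L{\left(-181 \right)}} = - \frac{81960}{-415} + \frac{\left(-104322 + 81750\right) - 144999}{\left(-1\right) \left(-181\right)} = \left(-81960\right) \left(- \frac{1}{415}\right) + \frac{-22572 - 144999}{181} = \frac{16392}{83} - \frac{167571}{181} = - \frac{10941441}{15023}$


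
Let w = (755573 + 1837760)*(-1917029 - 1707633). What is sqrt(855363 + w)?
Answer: I*sqrt(9399954723083) ≈ 3.0659e+6*I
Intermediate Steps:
w = -9399955578446 (w = 2593333*(-3624662) = -9399955578446)
sqrt(855363 + w) = sqrt(855363 - 9399955578446) = sqrt(-9399954723083) = I*sqrt(9399954723083)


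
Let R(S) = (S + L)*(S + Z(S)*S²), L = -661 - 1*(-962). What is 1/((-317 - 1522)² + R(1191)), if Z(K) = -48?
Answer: -1/101580776403 ≈ -9.8444e-12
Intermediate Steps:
L = 301 (L = -661 + 962 = 301)
R(S) = (301 + S)*(S - 48*S²) (R(S) = (S + 301)*(S - 48*S²) = (301 + S)*(S - 48*S²))
1/((-317 - 1522)² + R(1191)) = 1/((-317 - 1522)² + 1191*(301 - 14447*1191 - 48*1191²)) = 1/((-1839)² + 1191*(301 - 17206377 - 48*1418481)) = 1/(3381921 + 1191*(301 - 17206377 - 68087088)) = 1/(3381921 + 1191*(-85293164)) = 1/(3381921 - 101584158324) = 1/(-101580776403) = -1/101580776403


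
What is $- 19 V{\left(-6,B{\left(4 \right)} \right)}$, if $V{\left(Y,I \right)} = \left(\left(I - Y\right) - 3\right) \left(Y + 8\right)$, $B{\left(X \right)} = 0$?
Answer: $-114$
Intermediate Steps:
$V{\left(Y,I \right)} = \left(8 + Y\right) \left(-3 + I - Y\right)$ ($V{\left(Y,I \right)} = \left(-3 + I - Y\right) \left(8 + Y\right) = \left(8 + Y\right) \left(-3 + I - Y\right)$)
$- 19 V{\left(-6,B{\left(4 \right)} \right)} = - 19 \left(-24 - \left(-6\right)^{2} - -66 + 8 \cdot 0 + 0 \left(-6\right)\right) = - 19 \left(-24 - 36 + 66 + 0 + 0\right) = \left(-19\right) 6 = -114$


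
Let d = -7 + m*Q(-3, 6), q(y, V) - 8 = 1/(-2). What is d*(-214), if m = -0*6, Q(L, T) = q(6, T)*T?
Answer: 1498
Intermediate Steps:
q(y, V) = 15/2 (q(y, V) = 8 + 1/(-2) = 8 - ½ = 15/2)
Q(L, T) = 15*T/2
m = 0 (m = -5*0 = 0)
d = -7 (d = -7 + 0*((15/2)*6) = -7 + 0*45 = -7 + 0 = -7)
d*(-214) = -7*(-214) = 1498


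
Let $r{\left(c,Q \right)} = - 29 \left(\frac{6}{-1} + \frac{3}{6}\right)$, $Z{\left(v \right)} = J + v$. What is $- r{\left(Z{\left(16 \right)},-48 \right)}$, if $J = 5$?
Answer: $- \frac{319}{2} \approx -159.5$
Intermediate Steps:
$Z{\left(v \right)} = 5 + v$
$r{\left(c,Q \right)} = \frac{319}{2}$ ($r{\left(c,Q \right)} = - 29 \left(6 \left(-1\right) + 3 \cdot \frac{1}{6}\right) = - 29 \left(-6 + \frac{1}{2}\right) = \left(-29\right) \left(- \frac{11}{2}\right) = \frac{319}{2}$)
$- r{\left(Z{\left(16 \right)},-48 \right)} = \left(-1\right) \frac{319}{2} = - \frac{319}{2}$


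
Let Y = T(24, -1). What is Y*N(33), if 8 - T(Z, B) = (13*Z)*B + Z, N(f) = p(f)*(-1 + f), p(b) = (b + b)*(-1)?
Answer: -625152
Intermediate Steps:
p(b) = -2*b (p(b) = (2*b)*(-1) = -2*b)
N(f) = -2*f*(-1 + f) (N(f) = (-2*f)*(-1 + f) = -2*f*(-1 + f))
T(Z, B) = 8 - Z - 13*B*Z (T(Z, B) = 8 - ((13*Z)*B + Z) = 8 - (13*B*Z + Z) = 8 - (Z + 13*B*Z) = 8 + (-Z - 13*B*Z) = 8 - Z - 13*B*Z)
Y = 296 (Y = 8 - 1*24 - 13*(-1)*24 = 8 - 24 + 312 = 296)
Y*N(33) = 296*(2*33*(1 - 1*33)) = 296*(2*33*(1 - 33)) = 296*(2*33*(-32)) = 296*(-2112) = -625152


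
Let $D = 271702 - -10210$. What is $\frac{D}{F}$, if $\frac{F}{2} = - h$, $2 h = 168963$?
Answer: $- \frac{281912}{168963} \approx -1.6685$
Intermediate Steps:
$D = 281912$ ($D = 271702 + 10210 = 281912$)
$h = \frac{168963}{2}$ ($h = \frac{1}{2} \cdot 168963 = \frac{168963}{2} \approx 84482.0$)
$F = -168963$ ($F = 2 \left(\left(-1\right) \frac{168963}{2}\right) = 2 \left(- \frac{168963}{2}\right) = -168963$)
$\frac{D}{F} = \frac{281912}{-168963} = 281912 \left(- \frac{1}{168963}\right) = - \frac{281912}{168963}$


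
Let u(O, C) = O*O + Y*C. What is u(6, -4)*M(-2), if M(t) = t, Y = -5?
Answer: -112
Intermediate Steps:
u(O, C) = O² - 5*C (u(O, C) = O*O - 5*C = O² - 5*C)
u(6, -4)*M(-2) = (6² - 5*(-4))*(-2) = (36 + 20)*(-2) = 56*(-2) = -112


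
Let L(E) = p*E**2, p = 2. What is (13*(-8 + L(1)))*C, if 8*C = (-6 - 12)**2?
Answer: -3159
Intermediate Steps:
L(E) = 2*E**2
C = 81/2 (C = (-6 - 12)**2/8 = (1/8)*(-18)**2 = (1/8)*324 = 81/2 ≈ 40.500)
(13*(-8 + L(1)))*C = (13*(-8 + 2*1**2))*(81/2) = (13*(-8 + 2*1))*(81/2) = (13*(-8 + 2))*(81/2) = (13*(-6))*(81/2) = -78*81/2 = -3159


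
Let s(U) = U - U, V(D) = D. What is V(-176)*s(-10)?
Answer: 0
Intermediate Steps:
s(U) = 0
V(-176)*s(-10) = -176*0 = 0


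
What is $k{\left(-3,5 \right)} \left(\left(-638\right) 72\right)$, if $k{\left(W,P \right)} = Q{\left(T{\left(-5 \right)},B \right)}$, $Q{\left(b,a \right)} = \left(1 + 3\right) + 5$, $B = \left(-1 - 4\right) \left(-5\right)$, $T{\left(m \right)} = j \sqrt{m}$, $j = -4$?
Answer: $-413424$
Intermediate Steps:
$T{\left(m \right)} = - 4 \sqrt{m}$
$B = 25$ ($B = \left(-5\right) \left(-5\right) = 25$)
$Q{\left(b,a \right)} = 9$ ($Q{\left(b,a \right)} = 4 + 5 = 9$)
$k{\left(W,P \right)} = 9$
$k{\left(-3,5 \right)} \left(\left(-638\right) 72\right) = 9 \left(\left(-638\right) 72\right) = 9 \left(-45936\right) = -413424$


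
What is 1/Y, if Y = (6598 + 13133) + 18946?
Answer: 1/38677 ≈ 2.5855e-5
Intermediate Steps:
Y = 38677 (Y = 19731 + 18946 = 38677)
1/Y = 1/38677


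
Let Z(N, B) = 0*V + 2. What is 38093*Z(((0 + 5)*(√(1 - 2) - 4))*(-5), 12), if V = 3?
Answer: 76186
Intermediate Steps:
Z(N, B) = 2 (Z(N, B) = 0*3 + 2 = 0 + 2 = 2)
38093*Z(((0 + 5)*(√(1 - 2) - 4))*(-5), 12) = 38093*2 = 76186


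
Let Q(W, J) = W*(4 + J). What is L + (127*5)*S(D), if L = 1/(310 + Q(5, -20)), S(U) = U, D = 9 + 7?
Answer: 2336801/230 ≈ 10160.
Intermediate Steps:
D = 16
L = 1/230 (L = 1/(310 + 5*(4 - 20)) = 1/(310 + 5*(-16)) = 1/(310 - 80) = 1/230 ≈ 0.0043478)
L + (127*5)*S(D) = 1/230 + (127*5)*16 = 1/230 + 635*16 = 1/230 + 10160 = 2336801/230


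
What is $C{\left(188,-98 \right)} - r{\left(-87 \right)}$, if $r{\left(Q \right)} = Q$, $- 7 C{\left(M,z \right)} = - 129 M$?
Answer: $\frac{24861}{7} \approx 3551.6$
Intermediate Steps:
$C{\left(M,z \right)} = \frac{129 M}{7}$ ($C{\left(M,z \right)} = - \frac{\left(-129\right) M}{7} = \frac{129 M}{7}$)
$C{\left(188,-98 \right)} - r{\left(-87 \right)} = \frac{129}{7} \cdot 188 - -87 = \frac{24252}{7} + 87 = \frac{24861}{7}$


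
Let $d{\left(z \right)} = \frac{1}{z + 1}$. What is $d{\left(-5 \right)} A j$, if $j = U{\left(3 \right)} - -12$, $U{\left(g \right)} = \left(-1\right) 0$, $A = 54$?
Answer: $-162$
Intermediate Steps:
$U{\left(g \right)} = 0$
$d{\left(z \right)} = \frac{1}{1 + z}$
$j = 12$ ($j = 0 - -12 = 0 + 12 = 12$)
$d{\left(-5 \right)} A j = \frac{1}{1 - 5} \cdot 54 \cdot 12 = \frac{1}{-4} \cdot 54 \cdot 12 = \left(- \frac{1}{4}\right) 54 \cdot 12 = \left(- \frac{27}{2}\right) 12 = -162$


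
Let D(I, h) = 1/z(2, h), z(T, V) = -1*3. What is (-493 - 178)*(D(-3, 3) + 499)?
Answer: -1003816/3 ≈ -3.3461e+5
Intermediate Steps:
z(T, V) = -3
D(I, h) = -⅓ (D(I, h) = 1/(-3) = -⅓)
(-493 - 178)*(D(-3, 3) + 499) = (-493 - 178)*(-⅓ + 499) = -671*1496/3 = -1003816/3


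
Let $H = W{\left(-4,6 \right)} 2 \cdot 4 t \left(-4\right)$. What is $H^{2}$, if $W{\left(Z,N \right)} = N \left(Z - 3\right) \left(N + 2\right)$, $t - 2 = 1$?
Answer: $1040449536$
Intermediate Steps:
$t = 3$ ($t = 2 + 1 = 3$)
$W{\left(Z,N \right)} = N \left(-3 + Z\right) \left(2 + N\right)$
$H = 32256$ ($H = 6 \left(-6 - 18 + 2 \left(-4\right) + 6 \left(-4\right)\right) 2 \cdot 4 \cdot 3 \left(-4\right) = 6 \left(-6 - 18 - 8 - 24\right) 2 \cdot 12 \left(-4\right) = 6 \left(-56\right) 2 \left(-48\right) = \left(-336\right) 2 \left(-48\right) = \left(-672\right) \left(-48\right) = 32256$)
$H^{2} = 32256^{2} = 1040449536$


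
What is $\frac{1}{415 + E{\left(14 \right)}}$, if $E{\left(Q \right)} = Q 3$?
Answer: $\frac{1}{457} \approx 0.0021882$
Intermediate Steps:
$E{\left(Q \right)} = 3 Q$
$\frac{1}{415 + E{\left(14 \right)}} = \frac{1}{415 + 3 \cdot 14} = \frac{1}{415 + 42} = \frac{1}{457}$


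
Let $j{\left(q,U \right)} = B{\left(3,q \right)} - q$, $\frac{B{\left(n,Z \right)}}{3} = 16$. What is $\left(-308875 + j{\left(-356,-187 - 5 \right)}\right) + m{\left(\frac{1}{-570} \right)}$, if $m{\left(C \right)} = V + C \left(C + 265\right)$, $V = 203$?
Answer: $- \frac{100156424249}{324900} \approx -3.0827 \cdot 10^{5}$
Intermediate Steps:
$B{\left(n,Z \right)} = 48$ ($B{\left(n,Z \right)} = 3 \cdot 16 = 48$)
$j{\left(q,U \right)} = 48 - q$
$m{\left(C \right)} = 203 + C \left(265 + C\right)$ ($m{\left(C \right)} = 203 + C \left(C + 265\right) = 203 + C \left(265 + C\right)$)
$\left(-308875 + j{\left(-356,-187 - 5 \right)}\right) + m{\left(\frac{1}{-570} \right)} = \left(-308875 + \left(48 - -356\right)\right) + \left(203 + \left(\frac{1}{-570}\right)^{2} + \frac{265}{-570}\right) = \left(-308875 + \left(48 + 356\right)\right) + \left(203 + \left(- \frac{1}{570}\right)^{2} + 265 \left(- \frac{1}{570}\right)\right) = \left(-308875 + 404\right) + \left(203 + \frac{1}{324900} - \frac{53}{114}\right) = -308471 + \frac{65803651}{324900} = - \frac{100156424249}{324900}$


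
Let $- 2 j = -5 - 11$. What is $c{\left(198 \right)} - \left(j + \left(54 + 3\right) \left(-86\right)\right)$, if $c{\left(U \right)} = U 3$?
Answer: $5488$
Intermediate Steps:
$j = 8$ ($j = - \frac{-5 - 11}{2} = \left(- \frac{1}{2}\right) \left(-16\right) = 8$)
$c{\left(U \right)} = 3 U$
$c{\left(198 \right)} - \left(j + \left(54 + 3\right) \left(-86\right)\right) = 3 \cdot 198 - \left(8 + \left(54 + 3\right) \left(-86\right)\right) = 594 - \left(8 + 57 \left(-86\right)\right) = 594 - \left(8 - 4902\right) = 594 - -4894 = 594 + 4894 = 5488$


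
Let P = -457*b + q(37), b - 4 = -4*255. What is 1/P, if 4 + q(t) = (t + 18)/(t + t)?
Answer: 74/34358847 ≈ 2.1537e-6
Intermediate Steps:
b = -1016 (b = 4 - 4*255 = 4 - 1020 = -1016)
q(t) = -4 + (18 + t)/(2*t) (q(t) = -4 + (t + 18)/(t + t) = -4 + (18 + t)/((2*t)) = -4 + (18 + t)*(1/(2*t)) = -4 + (18 + t)/(2*t))
P = 34358847/74 (P = -457*(-1016) + (-7/2 + 9/37) = 464312 + (-7/2 + 9*(1/37)) = 464312 + (-7/2 + 9/37) = 464312 - 241/74 = 34358847/74 ≈ 4.6431e+5)
1/P = 1/(34358847/74) = 74/34358847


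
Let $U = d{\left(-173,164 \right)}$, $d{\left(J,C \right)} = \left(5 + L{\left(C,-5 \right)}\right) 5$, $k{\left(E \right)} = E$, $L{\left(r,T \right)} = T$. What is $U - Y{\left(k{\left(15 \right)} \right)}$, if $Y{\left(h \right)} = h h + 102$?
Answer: $-327$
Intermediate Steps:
$Y{\left(h \right)} = 102 + h^{2}$ ($Y{\left(h \right)} = h^{2} + 102 = 102 + h^{2}$)
$d{\left(J,C \right)} = 0$ ($d{\left(J,C \right)} = \left(5 - 5\right) 5 = 0 \cdot 5 = 0$)
$U = 0$
$U - Y{\left(k{\left(15 \right)} \right)} = 0 - \left(102 + 15^{2}\right) = 0 - \left(102 + 225\right) = 0 - 327 = -327$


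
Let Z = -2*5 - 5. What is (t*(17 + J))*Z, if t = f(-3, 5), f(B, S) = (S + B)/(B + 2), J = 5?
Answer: 660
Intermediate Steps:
Z = -15 (Z = -10 - 5 = -15)
f(B, S) = (B + S)/(2 + B)
t = -2 (t = (-3 + 5)/(2 - 3) = 2/(-1) = -1*2 = -2)
(t*(17 + J))*Z = -2*(17 + 5)*(-15) = -2*22*(-15) = -44*(-15) = 660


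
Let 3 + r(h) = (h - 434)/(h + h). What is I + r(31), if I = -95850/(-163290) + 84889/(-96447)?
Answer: -10282064723/1049922042 ≈ -9.7932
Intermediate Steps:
r(h) = -3 + (-434 + h)/(2*h) (r(h) = -3 + (h - 434)/(h + h) = -3 + (-434 + h)/((2*h)) = -3 + (-434 + h)*(1/(2*h)) = -3 + (-434 + h)/(2*h))
I = -153902662/524961021 (I = -95850*(-1/163290) + 84889*(-1/96447) = 3195/5443 - 84889/96447 = -153902662/524961021 ≈ -0.29317)
I + r(31) = -153902662/524961021 + (-5/2 - 217/31) = -153902662/524961021 + (-5/2 - 217*1/31) = -153902662/524961021 + (-5/2 - 7) = -153902662/524961021 - 19/2 = -10282064723/1049922042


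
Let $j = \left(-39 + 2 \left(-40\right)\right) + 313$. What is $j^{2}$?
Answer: $37636$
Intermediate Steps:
$j = 194$ ($j = \left(-39 - 80\right) + 313 = -119 + 313 = 194$)
$j^{2} = 194^{2} = 37636$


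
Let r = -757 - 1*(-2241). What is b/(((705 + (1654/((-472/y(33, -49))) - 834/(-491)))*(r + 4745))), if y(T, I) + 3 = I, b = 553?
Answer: 16019857/160403552068 ≈ 9.9872e-5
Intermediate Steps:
r = 1484 (r = -757 + 2241 = 1484)
y(T, I) = -3 + I
b/(((705 + (1654/((-472/y(33, -49))) - 834/(-491)))*(r + 4745))) = 553/(((705 + (1654/((-472/(-3 - 49))) - 834/(-491)))*(1484 + 4745))) = 553/(((705 + (1654/((-472/(-52))) - 834*(-1/491)))*6229)) = 553/(((705 + (1654/((-472*(-1/52))) + 834/491))*6229)) = 553/(((705 + (1654/(118/13) + 834/491))*6229)) = 553/(((705 + (1654*(13/118) + 834/491))*6229)) = 553/(((705 + (10751/59 + 834/491))*6229)) = 553/(((705 + 5327947/28969)*6229)) = 553/(((25751092/28969)*6229)) = 553/(160403552068/28969) = 553*(28969/160403552068) = 16019857/160403552068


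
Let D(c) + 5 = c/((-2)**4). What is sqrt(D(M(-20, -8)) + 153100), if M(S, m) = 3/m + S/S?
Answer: sqrt(39192330)/16 ≈ 391.27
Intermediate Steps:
M(S, m) = 1 + 3/m (M(S, m) = 3/m + 1 = 1 + 3/m)
D(c) = -5 + c/16 (D(c) = -5 + c/((-2)**4) = -5 + c/16)
sqrt(D(M(-20, -8)) + 153100) = sqrt((-5 + ((3 - 8)/(-8))/16) + 153100) = sqrt((-5 + (-1/8*(-5))/16) + 153100) = sqrt((-5 + (1/16)*(5/8)) + 153100) = sqrt((-5 + 5/128) + 153100) = sqrt(-635/128 + 153100) = sqrt(19596165/128) = sqrt(39192330)/16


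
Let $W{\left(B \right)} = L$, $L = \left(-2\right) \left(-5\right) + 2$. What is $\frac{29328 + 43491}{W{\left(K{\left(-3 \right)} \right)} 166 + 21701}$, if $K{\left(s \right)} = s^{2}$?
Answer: $\frac{2511}{817} \approx 3.0734$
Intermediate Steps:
$L = 12$ ($L = 10 + 2 = 12$)
$W{\left(B \right)} = 12$
$\frac{29328 + 43491}{W{\left(K{\left(-3 \right)} \right)} 166 + 21701} = \frac{29328 + 43491}{12 \cdot 166 + 21701} = \frac{72819}{1992 + 21701} = \frac{72819}{23693} = 72819 \cdot \frac{1}{23693} = \frac{2511}{817}$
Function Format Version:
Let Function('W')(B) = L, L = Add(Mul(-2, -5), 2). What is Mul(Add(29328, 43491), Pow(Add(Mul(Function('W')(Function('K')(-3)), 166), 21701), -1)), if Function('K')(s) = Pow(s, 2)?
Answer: Rational(2511, 817) ≈ 3.0734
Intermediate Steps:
L = 12 (L = Add(10, 2) = 12)
Function('W')(B) = 12
Mul(Add(29328, 43491), Pow(Add(Mul(Function('W')(Function('K')(-3)), 166), 21701), -1)) = Mul(Add(29328, 43491), Pow(Add(Mul(12, 166), 21701), -1)) = Mul(72819, Pow(Add(1992, 21701), -1)) = Mul(72819, Pow(23693, -1)) = Mul(72819, Rational(1, 23693)) = Rational(2511, 817)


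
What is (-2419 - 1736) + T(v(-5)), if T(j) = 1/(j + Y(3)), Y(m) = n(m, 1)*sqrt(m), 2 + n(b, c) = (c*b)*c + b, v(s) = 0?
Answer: -4155 + sqrt(3)/12 ≈ -4154.9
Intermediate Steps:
n(b, c) = -2 + b + b*c**2 (n(b, c) = -2 + ((c*b)*c + b) = -2 + ((b*c)*c + b) = -2 + (b*c**2 + b) = -2 + (b + b*c**2) = -2 + b + b*c**2)
Y(m) = sqrt(m)*(-2 + 2*m) (Y(m) = (-2 + m + m*1**2)*sqrt(m) = (-2 + m + m*1)*sqrt(m) = (-2 + m + m)*sqrt(m) = (-2 + 2*m)*sqrt(m) = sqrt(m)*(-2 + 2*m))
T(j) = 1/(j + 4*sqrt(3)) (T(j) = 1/(j + 2*sqrt(3)*(-1 + 3)) = 1/(j + 2*sqrt(3)*2) = 1/(j + 4*sqrt(3)))
(-2419 - 1736) + T(v(-5)) = (-2419 - 1736) + 1/(0 + 4*sqrt(3)) = -4155 + 1/(4*sqrt(3)) = -4155 + sqrt(3)/12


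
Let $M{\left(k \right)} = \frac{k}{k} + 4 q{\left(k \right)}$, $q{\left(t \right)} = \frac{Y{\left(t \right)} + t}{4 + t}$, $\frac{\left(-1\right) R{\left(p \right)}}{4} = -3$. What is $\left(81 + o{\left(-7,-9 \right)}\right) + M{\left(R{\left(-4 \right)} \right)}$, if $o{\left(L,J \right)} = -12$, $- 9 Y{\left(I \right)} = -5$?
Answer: $\frac{2633}{36} \approx 73.139$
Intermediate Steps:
$Y{\left(I \right)} = \frac{5}{9}$ ($Y{\left(I \right)} = \left(- \frac{1}{9}\right) \left(-5\right) = \frac{5}{9}$)
$R{\left(p \right)} = 12$ ($R{\left(p \right)} = \left(-4\right) \left(-3\right) = 12$)
$q{\left(t \right)} = \frac{\frac{5}{9} + t}{4 + t}$
$M{\left(k \right)} = 1 + \frac{4 \left(\frac{5}{9} + k\right)}{4 + k}$ ($M{\left(k \right)} = \frac{k}{k} + 4 \frac{\frac{5}{9} + k}{4 + k} = 1 + \frac{4 \left(\frac{5}{9} + k\right)}{4 + k}$)
$\left(81 + o{\left(-7,-9 \right)}\right) + M{\left(R{\left(-4 \right)} \right)} = \left(81 - 12\right) + \frac{56 + 45 \cdot 12}{9 \left(4 + 12\right)} = 69 + \frac{56 + 540}{9 \cdot 16} = 69 + \frac{1}{9} \cdot \frac{1}{16} \cdot 596 = 69 + \frac{149}{36} = \frac{2633}{36}$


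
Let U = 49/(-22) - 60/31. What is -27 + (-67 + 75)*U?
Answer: -20563/341 ≈ -60.302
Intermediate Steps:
U = -2839/682 (U = 49*(-1/22) - 60*1/31 = -49/22 - 60/31 = -2839/682 ≈ -4.1628)
-27 + (-67 + 75)*U = -27 + (-67 + 75)*(-2839/682) = -27 + 8*(-2839/682) = -27 - 11356/341 = -20563/341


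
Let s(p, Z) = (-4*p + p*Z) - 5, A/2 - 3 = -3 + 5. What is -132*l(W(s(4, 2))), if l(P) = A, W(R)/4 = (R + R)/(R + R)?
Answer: -1320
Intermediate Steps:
A = 10 (A = 6 + 2*(-3 + 5) = 6 + 2*2 = 6 + 4 = 10)
s(p, Z) = -5 - 4*p + Z*p (s(p, Z) = (-4*p + Z*p) - 5 = -5 - 4*p + Z*p)
W(R) = 4 (W(R) = 4*((R + R)/(R + R)) = 4*((2*R)/((2*R))) = 4*((2*R)*(1/(2*R))) = 4*1 = 4)
l(P) = 10
-132*l(W(s(4, 2))) = -132*10 = -1320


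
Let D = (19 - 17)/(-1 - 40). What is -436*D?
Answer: 872/41 ≈ 21.268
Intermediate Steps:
D = -2/41 (D = 2/(-41) = 2*(-1/41) = -2/41 ≈ -0.048781)
-436*D = -436*(-2/41) = 872/41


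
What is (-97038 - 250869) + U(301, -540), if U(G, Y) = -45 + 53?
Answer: -347899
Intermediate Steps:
U(G, Y) = 8
(-97038 - 250869) + U(301, -540) = (-97038 - 250869) + 8 = -347907 + 8 = -347899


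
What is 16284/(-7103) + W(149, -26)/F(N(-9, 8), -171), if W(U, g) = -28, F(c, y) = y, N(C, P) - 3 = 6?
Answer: -2585680/1214613 ≈ -2.1288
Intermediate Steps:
N(C, P) = 9 (N(C, P) = 3 + 6 = 9)
16284/(-7103) + W(149, -26)/F(N(-9, 8), -171) = 16284/(-7103) - 28/(-171) = 16284*(-1/7103) - 28*(-1/171) = -16284/7103 + 28/171 = -2585680/1214613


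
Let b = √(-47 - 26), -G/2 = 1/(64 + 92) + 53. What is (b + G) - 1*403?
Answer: -39703/78 + I*√73 ≈ -509.01 + 8.544*I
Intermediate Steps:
G = -8269/78 (G = -2*(1/(64 + 92) + 53) = -2*(1/156 + 53) = -2*8269/156 = -8269/78 ≈ -106.01)
b = I*√73 (b = √(-73) = I*√73 ≈ 8.544*I)
(b + G) - 1*403 = (I*√73 - 8269/78) - 1*403 = (-8269/78 + I*√73) - 403 = -39703/78 + I*√73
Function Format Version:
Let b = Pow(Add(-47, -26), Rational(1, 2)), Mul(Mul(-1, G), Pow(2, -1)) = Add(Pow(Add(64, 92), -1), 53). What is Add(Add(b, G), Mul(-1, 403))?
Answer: Add(Rational(-39703, 78), Mul(I, Pow(73, Rational(1, 2)))) ≈ Add(-509.01, Mul(8.5440, I))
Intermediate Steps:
G = Rational(-8269, 78) (G = Mul(-2, Add(Pow(Add(64, 92), -1), 53)) = Mul(-2, Add(Pow(156, -1), 53)) = Mul(-2, Add(Rational(1, 156), 53)) = Mul(-2, Rational(8269, 156)) = Rational(-8269, 78) ≈ -106.01)
b = Mul(I, Pow(73, Rational(1, 2))) (b = Pow(-73, Rational(1, 2)) = Mul(I, Pow(73, Rational(1, 2))) ≈ Mul(8.5440, I))
Add(Add(b, G), Mul(-1, 403)) = Add(Add(Mul(I, Pow(73, Rational(1, 2))), Rational(-8269, 78)), Mul(-1, 403)) = Add(Add(Rational(-8269, 78), Mul(I, Pow(73, Rational(1, 2)))), -403) = Add(Rational(-39703, 78), Mul(I, Pow(73, Rational(1, 2))))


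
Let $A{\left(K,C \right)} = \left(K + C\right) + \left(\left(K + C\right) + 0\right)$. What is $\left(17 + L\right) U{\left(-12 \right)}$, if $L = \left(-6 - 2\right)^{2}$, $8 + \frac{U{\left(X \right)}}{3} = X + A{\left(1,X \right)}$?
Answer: $-10206$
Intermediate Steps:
$A{\left(K,C \right)} = 2 C + 2 K$ ($A{\left(K,C \right)} = \left(C + K\right) + \left(\left(C + K\right) + 0\right) = \left(C + K\right) + \left(C + K\right) = 2 C + 2 K$)
$U{\left(X \right)} = -18 + 9 X$ ($U{\left(X \right)} = -24 + 3 \left(X + \left(2 X + 2 \cdot 1\right)\right) = -24 + 3 \left(X + \left(2 X + 2\right)\right) = -24 + 3 \left(X + \left(2 + 2 X\right)\right) = -24 + 3 \left(2 + 3 X\right) = -24 + \left(6 + 9 X\right) = -18 + 9 X$)
$L = 64$ ($L = \left(-8\right)^{2} = 64$)
$\left(17 + L\right) U{\left(-12 \right)} = \left(17 + 64\right) \left(-18 + 9 \left(-12\right)\right) = 81 \left(-18 - 108\right) = 81 \left(-126\right) = -10206$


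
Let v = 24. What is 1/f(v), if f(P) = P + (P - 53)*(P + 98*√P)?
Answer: 1/287791 - 29*√6/986712 ≈ -6.8517e-5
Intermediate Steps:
f(P) = P + (-53 + P)*(P + 98*√P)
1/f(v) = 1/(24² - 10388*√6 - 52*24 + 98*24^(3/2)) = 1/(576 - 10388*√6 - 1248 + 98*(48*√6)) = 1/(576 - 10388*√6 - 1248 + 4704*√6) = 1/(-672 - 5684*√6)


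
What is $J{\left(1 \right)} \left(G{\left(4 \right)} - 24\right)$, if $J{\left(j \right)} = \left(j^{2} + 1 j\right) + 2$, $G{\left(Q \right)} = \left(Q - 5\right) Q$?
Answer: $-112$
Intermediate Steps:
$G{\left(Q \right)} = Q \left(-5 + Q\right)$ ($G{\left(Q \right)} = \left(-5 + Q\right) Q = Q \left(-5 + Q\right)$)
$J{\left(j \right)} = 2 + j + j^{2}$ ($J{\left(j \right)} = \left(j^{2} + j\right) + 2 = \left(j + j^{2}\right) + 2 = 2 + j + j^{2}$)
$J{\left(1 \right)} \left(G{\left(4 \right)} - 24\right) = \left(2 + 1 + 1^{2}\right) \left(4 \left(-5 + 4\right) - 24\right) = \left(2 + 1 + 1\right) \left(4 \left(-1\right) - 24\right) = 4 \left(-4 - 24\right) = 4 \left(-28\right) = -112$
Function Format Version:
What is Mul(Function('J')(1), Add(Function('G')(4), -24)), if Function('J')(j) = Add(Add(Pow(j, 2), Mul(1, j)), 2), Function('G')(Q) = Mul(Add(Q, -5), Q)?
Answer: -112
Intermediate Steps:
Function('G')(Q) = Mul(Q, Add(-5, Q)) (Function('G')(Q) = Mul(Add(-5, Q), Q) = Mul(Q, Add(-5, Q)))
Function('J')(j) = Add(2, j, Pow(j, 2)) (Function('J')(j) = Add(Add(Pow(j, 2), j), 2) = Add(Add(j, Pow(j, 2)), 2) = Add(2, j, Pow(j, 2)))
Mul(Function('J')(1), Add(Function('G')(4), -24)) = Mul(Add(2, 1, Pow(1, 2)), Add(Mul(4, Add(-5, 4)), -24)) = Mul(Add(2, 1, 1), Add(Mul(4, -1), -24)) = Mul(4, Add(-4, -24)) = Mul(4, -28) = -112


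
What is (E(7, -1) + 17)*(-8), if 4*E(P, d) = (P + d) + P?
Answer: -162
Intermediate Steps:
E(P, d) = P/2 + d/4 (E(P, d) = ((P + d) + P)/4 = (d + 2*P)/4 = P/2 + d/4)
(E(7, -1) + 17)*(-8) = (((½)*7 + (¼)*(-1)) + 17)*(-8) = ((7/2 - ¼) + 17)*(-8) = (13/4 + 17)*(-8) = (81/4)*(-8) = -162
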